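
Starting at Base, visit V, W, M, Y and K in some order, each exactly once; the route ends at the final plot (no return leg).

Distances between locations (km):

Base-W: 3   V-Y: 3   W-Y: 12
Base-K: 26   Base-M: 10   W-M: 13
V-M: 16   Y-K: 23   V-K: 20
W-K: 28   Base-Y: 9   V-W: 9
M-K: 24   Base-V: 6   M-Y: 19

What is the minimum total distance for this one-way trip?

There are 5! = 120 possible orderings.
Base - V - W - M - Y - K: 6+9+13+19+23 = 70
Base - V - W - M - K - Y: 6+9+13+24+23 = 75
Base - V - W - Y - M - K: 6+9+12+19+24 = 70
Base - V - W - Y - K - M: 6+9+12+23+24 = 74
Base - V - W - K - M - Y: 6+9+28+24+19 = 86
Base - V - W - K - Y - M: 6+9+28+23+19 = 85
Base - V - M - W - Y - K: 6+16+13+12+23 = 70
Base - V - M - W - K - Y: 6+16+13+28+23 = 86
Base - V - M - Y - W - K: 6+16+19+12+28 = 81
Base - V - M - Y - K - W: 6+16+19+23+28 = 92
Base - V - M - K - W - Y: 6+16+24+28+12 = 86
Base - V - M - K - Y - W: 6+16+24+23+12 = 81
Base - V - Y - W - M - K: 6+3+12+13+24 = 58
Base - V - Y - W - K - M: 6+3+12+28+24 = 73
… (106 more)
The minimum is 58.
One shortest path: Base → V → Y → W → M → K.

Shortest open route: 58 km.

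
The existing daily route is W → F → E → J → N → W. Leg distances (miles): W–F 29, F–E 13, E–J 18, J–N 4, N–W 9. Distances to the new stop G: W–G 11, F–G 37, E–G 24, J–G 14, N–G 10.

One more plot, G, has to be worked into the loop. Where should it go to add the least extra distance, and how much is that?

Insertion cost between consecutive stops i–j is d(i,G) + d(G,j) − d(i,j):
  between W and F: 11 + 37 − 29 = 19
  between F and E: 37 + 24 − 13 = 48
  between E and J: 24 + 14 − 18 = 20
  between J and N: 14 + 10 − 4 = 20
  between N and W: 10 + 11 − 9 = 12
Cheapest insertion is between N and W, adding 12.
New total = 73 + 12 = 85.

Minimum extra distance: 12 miles, inserting G between N and W.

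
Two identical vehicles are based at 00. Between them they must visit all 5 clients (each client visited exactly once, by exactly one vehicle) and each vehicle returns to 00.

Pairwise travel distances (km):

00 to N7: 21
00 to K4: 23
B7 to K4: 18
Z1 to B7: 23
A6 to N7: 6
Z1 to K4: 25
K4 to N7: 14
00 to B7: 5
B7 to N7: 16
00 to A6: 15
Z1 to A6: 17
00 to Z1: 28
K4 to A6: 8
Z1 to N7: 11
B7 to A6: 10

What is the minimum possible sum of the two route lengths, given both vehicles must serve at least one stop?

Check every non-empty split of the stops between the two vehicles; for each half take its own optimal tour:
  {Z1} + {B7, K4, A6, N7}: 56 + 58 = 114
  {B7} + {Z1, K4, A6, N7}: 10 + 76 = 86
  {Z1, B7} + {K4, A6, N7}: 56 + 58 = 114
  {K4} + {Z1, B7, A6, N7}: 46 + 60 = 106
  {Z1, K4} + {B7, A6, N7}: 76 + 42 = 118
  {B7, K4} + {Z1, A6, N7}: 46 + 60 = 106
  … (15 splits in total)
Best: vehicle 1 00 → B7 → 00 = 10; vehicle 2 00 → Z1 → N7 → K4 → A6 → 00 = 76; combined 86.

Minimum combined distance: 86 km.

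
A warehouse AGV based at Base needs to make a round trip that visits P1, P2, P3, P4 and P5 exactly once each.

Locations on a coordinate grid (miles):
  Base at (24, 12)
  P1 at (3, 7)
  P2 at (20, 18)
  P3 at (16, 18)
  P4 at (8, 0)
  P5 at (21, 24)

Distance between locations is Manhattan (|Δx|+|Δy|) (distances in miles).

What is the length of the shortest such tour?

Base→P1→P2→P3→P4→P5→Base: 26+28+4+26+37+15 = 136
Base→P1→P2→P3→P5→P4→Base: 26+28+4+11+37+28 = 134
Base→P1→P2→P4→P3→P5→Base: 26+28+30+26+11+15 = 136
Base→P1→P2→P4→P5→P3→Base: 26+28+30+37+11+14 = 146
Base→P1→P2→P5→P3→P4→Base: 26+28+7+11+26+28 = 126
Base→P1→P2→P5→P4→P3→Base: 26+28+7+37+26+14 = 138
Base→P1→P3→P2→P4→P5→Base: 26+24+4+30+37+15 = 136
Base→P1→P3→P2→P5→P4→Base: 26+24+4+7+37+28 = 126
Base→P1→P3→P4→P2→P5→Base: 26+24+26+30+7+15 = 128
Base→P1→P3→P4→P5→P2→Base: 26+24+26+37+7+10 = 130
Base→P1→P3→P5→P2→P4→Base: 26+24+11+7+30+28 = 126
Base→P1→P3→P5→P4→P2→Base: 26+24+11+37+30+10 = 138
Base→P1→P4→P2→P3→P5→Base: 26+12+30+4+11+15 = 98
Base→P1→P4→P2→P5→P3→Base: 26+12+30+7+11+14 = 100
… (46 more)
Base→P1→P4→P3→P2→P5→Base: 26+12+26+4+7+15 = 90  ← best
The minimum is 90.
One optimal route: Base → P1 → P4 → P3 → P2 → P5 → Base (or its reverse).

Shortest round trip = 90 miles.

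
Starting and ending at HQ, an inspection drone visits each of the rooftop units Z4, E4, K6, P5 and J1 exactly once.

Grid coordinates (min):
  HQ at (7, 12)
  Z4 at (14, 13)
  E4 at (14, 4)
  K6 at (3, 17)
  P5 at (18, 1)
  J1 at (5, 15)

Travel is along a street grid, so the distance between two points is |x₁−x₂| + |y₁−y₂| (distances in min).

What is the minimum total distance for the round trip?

Shortest round trip = 62 min.

There are 60 distinct closed tours to check (reversals are equivalent).
HQ - Z4 - E4 - K6 - P5 - J1 - HQ: 8+9+24+31+27+5 = 104
HQ - Z4 - E4 - K6 - J1 - P5 - HQ: 8+9+24+4+27+22 = 94
HQ - Z4 - E4 - P5 - K6 - J1 - HQ: 8+9+7+31+4+5 = 64
HQ - Z4 - E4 - P5 - J1 - K6 - HQ: 8+9+7+27+4+9 = 64
HQ - Z4 - E4 - J1 - K6 - P5 - HQ: 8+9+20+4+31+22 = 94
HQ - Z4 - E4 - J1 - P5 - K6 - HQ: 8+9+20+27+31+9 = 104
HQ - Z4 - K6 - E4 - P5 - J1 - HQ: 8+15+24+7+27+5 = 86
HQ - Z4 - K6 - E4 - J1 - P5 - HQ: 8+15+24+20+27+22 = 116
HQ - Z4 - K6 - P5 - E4 - J1 - HQ: 8+15+31+7+20+5 = 86
HQ - Z4 - K6 - P5 - J1 - E4 - HQ: 8+15+31+27+20+15 = 116
HQ - Z4 - K6 - J1 - E4 - P5 - HQ: 8+15+4+20+7+22 = 76
HQ - Z4 - K6 - J1 - P5 - E4 - HQ: 8+15+4+27+7+15 = 76
HQ - Z4 - P5 - E4 - K6 - J1 - HQ: 8+16+7+24+4+5 = 64
HQ - Z4 - P5 - E4 - J1 - K6 - HQ: 8+16+7+20+4+9 = 64
… (46 more)
HQ - E4 - P5 - Z4 - K6 - J1 - HQ: 15+7+16+15+4+5 = 62  ← best
The minimum is 62.
One optimal route: HQ → E4 → P5 → Z4 → K6 → J1 → HQ (or its reverse).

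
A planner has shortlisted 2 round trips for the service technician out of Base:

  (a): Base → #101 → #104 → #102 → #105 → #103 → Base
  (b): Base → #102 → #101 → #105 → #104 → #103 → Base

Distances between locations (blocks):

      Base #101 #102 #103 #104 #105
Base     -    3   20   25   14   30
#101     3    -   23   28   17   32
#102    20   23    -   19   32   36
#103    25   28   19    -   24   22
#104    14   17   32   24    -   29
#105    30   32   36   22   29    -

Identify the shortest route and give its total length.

Shortest is (a), total 135 blocks.

(a): 3 + 17 + 32 + 36 + 22 + 25 = 135
(b): 20 + 23 + 32 + 29 + 24 + 25 = 153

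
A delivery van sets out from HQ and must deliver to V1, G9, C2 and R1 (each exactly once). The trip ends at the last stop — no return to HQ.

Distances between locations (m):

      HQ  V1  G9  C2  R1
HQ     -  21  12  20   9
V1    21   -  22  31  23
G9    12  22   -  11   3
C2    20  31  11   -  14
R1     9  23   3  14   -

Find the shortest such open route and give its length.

There are 4! = 24 possible orderings.
HQ→V1→G9→C2→R1: 21+22+11+14 = 68
HQ→V1→G9→R1→C2: 21+22+3+14 = 60
HQ→V1→C2→G9→R1: 21+31+11+3 = 66
HQ→V1→C2→R1→G9: 21+31+14+3 = 69
HQ→V1→R1→G9→C2: 21+23+3+11 = 58
HQ→V1→R1→C2→G9: 21+23+14+11 = 69
HQ→G9→V1→C2→R1: 12+22+31+14 = 79
HQ→G9→V1→R1→C2: 12+22+23+14 = 71
HQ→G9→C2→V1→R1: 12+11+31+23 = 77
HQ→G9→C2→R1→V1: 12+11+14+23 = 60
HQ→G9→R1→V1→C2: 12+3+23+31 = 69
HQ→G9→R1→C2→V1: 12+3+14+31 = 60
HQ→C2→V1→G9→R1: 20+31+22+3 = 76
HQ→C2→V1→R1→G9: 20+31+23+3 = 77
… (10 more)
HQ→R1→G9→C2→V1: 9+3+11+31 = 54  ← best
The minimum is 54.
One shortest path: HQ → R1 → G9 → C2 → V1.

Shortest open route: 54 m.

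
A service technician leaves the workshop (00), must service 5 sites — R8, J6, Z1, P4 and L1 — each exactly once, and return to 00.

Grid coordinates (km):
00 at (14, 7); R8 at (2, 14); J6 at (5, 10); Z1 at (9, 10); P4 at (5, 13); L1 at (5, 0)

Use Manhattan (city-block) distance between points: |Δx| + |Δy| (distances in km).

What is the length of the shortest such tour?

00→R8→J6→Z1→P4→L1→00: 19+7+4+7+13+16 = 66
00→R8→J6→Z1→L1→P4→00: 19+7+4+14+13+15 = 72
00→R8→J6→P4→Z1→L1→00: 19+7+3+7+14+16 = 66
00→R8→J6→P4→L1→Z1→00: 19+7+3+13+14+8 = 64
00→R8→J6→L1→Z1→P4→00: 19+7+10+14+7+15 = 72
00→R8→J6→L1→P4→Z1→00: 19+7+10+13+7+8 = 64
00→R8→Z1→J6→P4→L1→00: 19+11+4+3+13+16 = 66
00→R8→Z1→J6→L1→P4→00: 19+11+4+10+13+15 = 72
00→R8→Z1→P4→J6→L1→00: 19+11+7+3+10+16 = 66
00→R8→Z1→P4→L1→J6→00: 19+11+7+13+10+12 = 72
00→R8→Z1→L1→J6→P4→00: 19+11+14+10+3+15 = 72
00→R8→Z1→L1→P4→J6→00: 19+11+14+13+3+12 = 72
00→R8→P4→J6→Z1→L1→00: 19+4+3+4+14+16 = 60
00→R8→P4→J6→L1→Z1→00: 19+4+3+10+14+8 = 58
… (46 more)
00→Z1→R8→P4→J6→L1→00: 8+11+4+3+10+16 = 52  ← best
The minimum is 52.
One optimal route: 00 → Z1 → R8 → P4 → J6 → L1 → 00 (or its reverse).

52 km — the shortest possible round trip.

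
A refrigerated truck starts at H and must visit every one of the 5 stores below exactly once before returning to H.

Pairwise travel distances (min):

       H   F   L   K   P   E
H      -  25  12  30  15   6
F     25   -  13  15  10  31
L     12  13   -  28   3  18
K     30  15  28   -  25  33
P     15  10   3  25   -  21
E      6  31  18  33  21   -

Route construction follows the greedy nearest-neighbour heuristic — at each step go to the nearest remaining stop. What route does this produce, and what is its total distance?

From H: distances to unvisited — E=6, L=12, P=15, F=25, K=30. Nearest is E (6).
From E: distances to unvisited — L=18, P=21, F=31, K=33. Nearest is L (18).
From L: distances to unvisited — P=3, F=13, K=28. Nearest is P (3).
From P: distances to unvisited — F=10, K=25. Nearest is F (10).
From F: distances to unvisited — K=15. Nearest is K (15).
Return K→H: 30.
Total = 6 + 18 + 3 + 10 + 15 + 30 = 82.

82 min along H → E → L → P → F → K → H.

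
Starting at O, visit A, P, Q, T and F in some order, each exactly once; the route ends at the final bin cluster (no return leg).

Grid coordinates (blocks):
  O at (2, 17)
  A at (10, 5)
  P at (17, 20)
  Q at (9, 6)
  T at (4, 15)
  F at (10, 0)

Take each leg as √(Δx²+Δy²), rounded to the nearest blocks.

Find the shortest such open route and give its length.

39 blocks — the minimum one-way total.

There are 5! = 120 possible orderings.
O - A - P - Q - T - F: 14+17+16+10+16 = 73
O - A - P - Q - F - T: 14+17+16+6+16 = 69
O - A - P - T - Q - F: 14+17+14+10+6 = 61
O - A - P - T - F - Q: 14+17+14+16+6 = 67
O - A - P - F - Q - T: 14+17+21+6+10 = 68
O - A - P - F - T - Q: 14+17+21+16+10 = 78
O - A - Q - P - T - F: 14+1+16+14+16 = 61
O - A - Q - P - F - T: 14+1+16+21+16 = 68
O - A - Q - T - P - F: 14+1+10+14+21 = 60
O - A - Q - T - F - P: 14+1+10+16+21 = 62
O - A - Q - F - P - T: 14+1+6+21+14 = 56
O - A - Q - F - T - P: 14+1+6+16+14 = 51
O - A - T - P - Q - F: 14+12+14+16+6 = 62
O - A - T - P - F - Q: 14+12+14+21+6 = 67
… (106 more)
O - T - P - Q - A - F: 3+14+16+1+5 = 39  ← best
The minimum is 39.
One shortest path: O → T → P → Q → A → F.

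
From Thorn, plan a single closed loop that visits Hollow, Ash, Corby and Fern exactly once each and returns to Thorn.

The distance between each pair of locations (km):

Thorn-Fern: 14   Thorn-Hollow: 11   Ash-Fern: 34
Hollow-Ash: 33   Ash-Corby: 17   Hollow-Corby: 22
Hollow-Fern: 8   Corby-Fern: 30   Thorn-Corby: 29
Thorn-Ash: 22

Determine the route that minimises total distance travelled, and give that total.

With 4 stops there are 4!/2 = 12 distinct round trips (a route and its reverse cost the same).
Thorn→Hollow→Ash→Corby→Fern→Thorn: 11+33+17+30+14 = 105
Thorn→Hollow→Ash→Fern→Corby→Thorn: 11+33+34+30+29 = 137
Thorn→Hollow→Corby→Ash→Fern→Thorn: 11+22+17+34+14 = 98
Thorn→Hollow→Corby→Fern→Ash→Thorn: 11+22+30+34+22 = 119
Thorn→Hollow→Fern→Ash→Corby→Thorn: 11+8+34+17+29 = 99
Thorn→Hollow→Fern→Corby→Ash→Thorn: 11+8+30+17+22 = 88
Thorn→Ash→Hollow→Corby→Fern→Thorn: 22+33+22+30+14 = 121
Thorn→Ash→Hollow→Fern→Corby→Thorn: 22+33+8+30+29 = 122
Thorn→Ash→Corby→Hollow→Fern→Thorn: 22+17+22+8+14 = 83
Thorn→Ash→Fern→Hollow→Corby→Thorn: 22+34+8+22+29 = 115
Thorn→Corby→Hollow→Ash→Fern→Thorn: 29+22+33+34+14 = 132
Thorn→Corby→Ash→Hollow→Fern→Thorn: 29+17+33+8+14 = 101
The minimum is 83.
One optimal route: Thorn → Ash → Corby → Hollow → Fern → Thorn (or its reverse).

Shortest round trip = 83 km.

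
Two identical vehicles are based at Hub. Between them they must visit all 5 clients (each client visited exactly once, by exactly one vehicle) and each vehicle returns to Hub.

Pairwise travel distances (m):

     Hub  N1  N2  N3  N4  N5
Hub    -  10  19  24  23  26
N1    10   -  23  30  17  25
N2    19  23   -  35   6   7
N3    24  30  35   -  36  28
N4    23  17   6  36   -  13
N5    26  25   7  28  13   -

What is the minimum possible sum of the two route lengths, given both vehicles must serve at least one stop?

There are 2^4 − 1 = 15 ways to divide the 5 stops into two non-empty groups. For each, the best each vehicle can do is its own shortest tour through its group:
  {N1} + {N2, N3, N4, N5}: 20 + 88 = 108
  {N2} + {N1, N3, N4, N5}: 38 + 92 = 130
  {N1, N2} + {N3, N4, N5}: 52 + 88 = 140
  {N3} + {N1, N2, N4, N5}: 48 + 66 = 114
  {N1, N3} + {N2, N4, N5}: 64 + 62 = 126
  {N2, N3} + {N1, N4, N5}: 78 + 66 = 144
  … (15 splits in total)
Best: vehicle 1 Hub → N1 → Hub = 20; vehicle 2 Hub → N3 → N5 → N2 → N4 → Hub = 88; combined 108.

108 m — the smallest possible combined total.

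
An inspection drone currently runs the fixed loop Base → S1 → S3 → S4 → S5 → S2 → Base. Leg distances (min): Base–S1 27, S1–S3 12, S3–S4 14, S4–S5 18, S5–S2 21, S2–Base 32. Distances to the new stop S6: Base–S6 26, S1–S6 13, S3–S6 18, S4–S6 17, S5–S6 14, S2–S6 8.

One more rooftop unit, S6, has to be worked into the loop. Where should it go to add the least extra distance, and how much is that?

Minimum extra distance: 1 min, inserting S6 between S5 and S2.

Insertion cost between consecutive stops i–j is d(i,S6) + d(S6,j) − d(i,j):
  between Base and S1: 26 + 13 − 27 = 12
  between S1 and S3: 13 + 18 − 12 = 19
  between S3 and S4: 18 + 17 − 14 = 21
  between S4 and S5: 17 + 14 − 18 = 13
  between S5 and S2: 14 + 8 − 21 = 1
  between S2 and Base: 8 + 26 − 32 = 2
Cheapest insertion is between S5 and S2, adding 1.
New total = 124 + 1 = 125.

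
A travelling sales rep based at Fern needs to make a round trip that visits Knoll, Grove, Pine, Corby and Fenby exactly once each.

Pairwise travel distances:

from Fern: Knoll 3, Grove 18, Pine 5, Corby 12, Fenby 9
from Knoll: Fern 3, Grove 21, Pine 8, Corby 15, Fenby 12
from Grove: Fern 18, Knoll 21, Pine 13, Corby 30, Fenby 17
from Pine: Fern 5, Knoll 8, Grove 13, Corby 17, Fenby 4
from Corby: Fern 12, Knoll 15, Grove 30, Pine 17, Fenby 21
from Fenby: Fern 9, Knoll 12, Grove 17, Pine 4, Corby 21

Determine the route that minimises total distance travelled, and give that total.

Shortest round trip = 74.

Fern-Knoll-Grove-Pine-Corby-Fenby-Fern: 3+21+13+17+21+9 = 84
Fern-Knoll-Grove-Pine-Fenby-Corby-Fern: 3+21+13+4+21+12 = 74
Fern-Knoll-Grove-Corby-Pine-Fenby-Fern: 3+21+30+17+4+9 = 84
Fern-Knoll-Grove-Corby-Fenby-Pine-Fern: 3+21+30+21+4+5 = 84
Fern-Knoll-Grove-Fenby-Pine-Corby-Fern: 3+21+17+4+17+12 = 74
Fern-Knoll-Grove-Fenby-Corby-Pine-Fern: 3+21+17+21+17+5 = 84
Fern-Knoll-Pine-Grove-Corby-Fenby-Fern: 3+8+13+30+21+9 = 84
Fern-Knoll-Pine-Grove-Fenby-Corby-Fern: 3+8+13+17+21+12 = 74
Fern-Knoll-Pine-Corby-Grove-Fenby-Fern: 3+8+17+30+17+9 = 84
Fern-Knoll-Pine-Corby-Fenby-Grove-Fern: 3+8+17+21+17+18 = 84
Fern-Knoll-Pine-Fenby-Grove-Corby-Fern: 3+8+4+17+30+12 = 74
Fern-Knoll-Pine-Fenby-Corby-Grove-Fern: 3+8+4+21+30+18 = 84
Fern-Knoll-Corby-Grove-Pine-Fenby-Fern: 3+15+30+13+4+9 = 74
Fern-Knoll-Corby-Grove-Fenby-Pine-Fern: 3+15+30+17+4+5 = 74
… (46 more)
The minimum is 74.
One optimal route: Fern → Knoll → Grove → Pine → Fenby → Corby → Fern (or its reverse).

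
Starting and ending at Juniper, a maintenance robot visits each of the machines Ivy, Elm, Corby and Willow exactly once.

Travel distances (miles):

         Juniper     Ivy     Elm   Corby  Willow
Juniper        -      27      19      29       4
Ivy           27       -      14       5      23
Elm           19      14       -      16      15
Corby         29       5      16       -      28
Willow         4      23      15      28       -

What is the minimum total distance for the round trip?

There are 12 distinct closed tours to check (reversals are equivalent).
Juniper-Ivy-Elm-Corby-Willow-Juniper: 27+14+16+28+4 = 89
Juniper-Ivy-Elm-Willow-Corby-Juniper: 27+14+15+28+29 = 113
Juniper-Ivy-Corby-Elm-Willow-Juniper: 27+5+16+15+4 = 67
Juniper-Ivy-Corby-Willow-Elm-Juniper: 27+5+28+15+19 = 94
Juniper-Ivy-Willow-Elm-Corby-Juniper: 27+23+15+16+29 = 110
Juniper-Ivy-Willow-Corby-Elm-Juniper: 27+23+28+16+19 = 113
Juniper-Elm-Ivy-Corby-Willow-Juniper: 19+14+5+28+4 = 70
Juniper-Elm-Ivy-Willow-Corby-Juniper: 19+14+23+28+29 = 113
Juniper-Elm-Corby-Ivy-Willow-Juniper: 19+16+5+23+4 = 67
Juniper-Elm-Willow-Ivy-Corby-Juniper: 19+15+23+5+29 = 91
Juniper-Corby-Ivy-Elm-Willow-Juniper: 29+5+14+15+4 = 67
Juniper-Corby-Elm-Ivy-Willow-Juniper: 29+16+14+23+4 = 86
The minimum is 67.
One optimal route: Juniper → Ivy → Corby → Elm → Willow → Juniper (or its reverse).

Shortest round trip = 67 miles.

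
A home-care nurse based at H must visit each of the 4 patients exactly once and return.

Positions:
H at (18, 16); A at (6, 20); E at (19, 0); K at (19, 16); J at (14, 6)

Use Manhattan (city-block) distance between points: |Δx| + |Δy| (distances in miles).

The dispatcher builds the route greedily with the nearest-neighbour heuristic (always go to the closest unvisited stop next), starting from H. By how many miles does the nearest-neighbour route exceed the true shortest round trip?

10 miles longer than the optimal tour.

From H: K=1, J=14, A=16, E=17 → choose K (1).
From K: J=15, E=16, A=17 → choose J (15).
From J: E=11, A=22 → choose E (11).
From E: A=33 → choose A (33).
NN route H → K → J → E → A → H costs 76.
Optimal: H → A → J → E → K → H costs 66 (by enumerating all 12 distinct tours).
Excess = 76 − 66 = 10.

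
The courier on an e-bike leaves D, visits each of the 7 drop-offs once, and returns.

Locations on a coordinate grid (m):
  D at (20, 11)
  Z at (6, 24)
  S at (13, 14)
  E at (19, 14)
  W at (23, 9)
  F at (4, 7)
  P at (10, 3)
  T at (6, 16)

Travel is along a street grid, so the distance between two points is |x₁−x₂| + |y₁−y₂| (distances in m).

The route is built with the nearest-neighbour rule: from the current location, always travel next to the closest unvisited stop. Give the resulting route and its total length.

At D the remaining stops are E 4, W 5, S 10, P 18, T 19, F 20, Z 27; go to E.
At E the remaining stops are S 6, W 9, T 15, P 20, F 22, Z 23; go to S.
At S the remaining stops are T 9, P 14, W 15, F 16, Z 17; go to T.
At T the remaining stops are Z 8, F 11, P 17, W 24; go to Z.
At Z the remaining stops are F 19, P 25, W 32; go to F.
At F the remaining stops are P 10, W 21; go to P.
At P the remaining stops are W 19; go to W.
Return W→D: 5.
Total = 4 + 6 + 9 + 8 + 19 + 10 + 19 + 5 = 80.

Nearest-neighbour total = 80 m; route D → E → S → T → Z → F → P → W → D.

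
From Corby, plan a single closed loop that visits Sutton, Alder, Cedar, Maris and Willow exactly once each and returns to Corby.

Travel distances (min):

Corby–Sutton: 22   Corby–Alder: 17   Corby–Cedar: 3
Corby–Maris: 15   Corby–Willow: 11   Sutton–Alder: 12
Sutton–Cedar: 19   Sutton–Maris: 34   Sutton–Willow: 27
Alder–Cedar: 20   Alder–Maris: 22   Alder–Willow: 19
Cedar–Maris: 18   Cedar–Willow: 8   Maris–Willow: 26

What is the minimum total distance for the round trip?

Minimum total distance: 87 min.

There are 60 distinct closed tours to check (reversals are equivalent).
Corby → Sutton → Alder → Cedar → Maris → Willow → Corby: 22+12+20+18+26+11 = 109
Corby → Sutton → Alder → Cedar → Willow → Maris → Corby: 22+12+20+8+26+15 = 103
Corby → Sutton → Alder → Maris → Cedar → Willow → Corby: 22+12+22+18+8+11 = 93
Corby → Sutton → Alder → Maris → Willow → Cedar → Corby: 22+12+22+26+8+3 = 93
Corby → Sutton → Alder → Willow → Cedar → Maris → Corby: 22+12+19+8+18+15 = 94
Corby → Sutton → Alder → Willow → Maris → Cedar → Corby: 22+12+19+26+18+3 = 100
Corby → Sutton → Cedar → Alder → Maris → Willow → Corby: 22+19+20+22+26+11 = 120
Corby → Sutton → Cedar → Alder → Willow → Maris → Corby: 22+19+20+19+26+15 = 121
Corby → Sutton → Cedar → Maris → Alder → Willow → Corby: 22+19+18+22+19+11 = 111
Corby → Sutton → Cedar → Maris → Willow → Alder → Corby: 22+19+18+26+19+17 = 121
Corby → Sutton → Cedar → Willow → Alder → Maris → Corby: 22+19+8+19+22+15 = 105
Corby → Sutton → Cedar → Willow → Maris → Alder → Corby: 22+19+8+26+22+17 = 114
Corby → Sutton → Maris → Alder → Cedar → Willow → Corby: 22+34+22+20+8+11 = 117
Corby → Sutton → Maris → Alder → Willow → Cedar → Corby: 22+34+22+19+8+3 = 108
… (46 more)
Corby → Cedar → Willow → Sutton → Alder → Maris → Corby: 3+8+27+12+22+15 = 87  ← best
The minimum is 87.
One optimal route: Corby → Cedar → Willow → Sutton → Alder → Maris → Corby (or its reverse).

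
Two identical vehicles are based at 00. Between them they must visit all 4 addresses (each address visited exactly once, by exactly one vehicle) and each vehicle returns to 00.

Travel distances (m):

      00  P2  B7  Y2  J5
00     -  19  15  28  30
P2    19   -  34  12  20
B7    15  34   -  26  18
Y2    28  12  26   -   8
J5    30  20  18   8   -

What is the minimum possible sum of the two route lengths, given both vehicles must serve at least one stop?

Try each way of splitting the stops between the two vehicles (each non-empty) and, for each split, find the best tour for each vehicle:
  {P2} + {B7, Y2, J5}: 38 + 69 = 107
  {B7} + {P2, Y2, J5}: 30 + 69 = 99
  {P2, B7} + {Y2, J5}: 68 + 66 = 134
  {Y2} + {P2, B7, J5}: 56 + 72 = 128
  {P2, Y2} + {B7, J5}: 59 + 63 = 122
  {B7, Y2} + {P2, J5}: 69 + 69 = 138
  … (7 splits in total)
Best: vehicle 1 00 → B7 → 00 = 30; vehicle 2 00 → P2 → Y2 → J5 → 00 = 69; combined 99.

99 m — the smallest possible combined total.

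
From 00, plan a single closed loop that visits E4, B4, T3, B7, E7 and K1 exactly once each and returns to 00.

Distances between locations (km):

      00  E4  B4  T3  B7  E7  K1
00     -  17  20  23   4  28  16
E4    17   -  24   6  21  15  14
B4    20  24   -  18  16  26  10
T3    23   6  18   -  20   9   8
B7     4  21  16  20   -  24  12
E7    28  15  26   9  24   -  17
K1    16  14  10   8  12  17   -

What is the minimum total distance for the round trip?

There are 360 distinct closed tours to check (reversals are equivalent).
00 → E4 → B4 → T3 → B7 → E7 → K1 → 00: 17+24+18+20+24+17+16 = 136
00 → E4 → B4 → T3 → B7 → K1 → E7 → 00: 17+24+18+20+12+17+28 = 136
00 → E4 → B4 → T3 → E7 → B7 → K1 → 00: 17+24+18+9+24+12+16 = 120
00 → E4 → B4 → T3 → E7 → K1 → B7 → 00: 17+24+18+9+17+12+4 = 101
00 → E4 → B4 → T3 → K1 → B7 → E7 → 00: 17+24+18+8+12+24+28 = 131
00 → E4 → B4 → T3 → K1 → E7 → B7 → 00: 17+24+18+8+17+24+4 = 112
00 → E4 → B4 → B7 → T3 → E7 → K1 → 00: 17+24+16+20+9+17+16 = 119
00 → E4 → B4 → B7 → T3 → K1 → E7 → 00: 17+24+16+20+8+17+28 = 130
… (352 more)
00 → E4 → T3 → E7 → K1 → B4 → B7 → 00: 17+6+9+17+10+16+4 = 79  ← best
The minimum is 79.
One optimal route: 00 → E4 → T3 → E7 → K1 → B4 → B7 → 00 (or its reverse).

Minimum total distance: 79 km.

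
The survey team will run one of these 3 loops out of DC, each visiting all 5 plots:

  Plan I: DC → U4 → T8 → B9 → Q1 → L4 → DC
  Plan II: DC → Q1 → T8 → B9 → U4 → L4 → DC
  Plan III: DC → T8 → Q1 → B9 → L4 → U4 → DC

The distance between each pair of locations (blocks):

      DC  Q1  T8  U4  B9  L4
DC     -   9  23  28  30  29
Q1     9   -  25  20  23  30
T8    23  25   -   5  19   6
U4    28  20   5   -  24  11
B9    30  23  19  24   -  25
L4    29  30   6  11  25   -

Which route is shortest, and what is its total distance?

117 blocks — Plan II is the shortest.

Plan I: 28 + 5 + 19 + 23 + 30 + 29 = 134
Plan II: 9 + 25 + 19 + 24 + 11 + 29 = 117
Plan III: 23 + 25 + 23 + 25 + 11 + 28 = 135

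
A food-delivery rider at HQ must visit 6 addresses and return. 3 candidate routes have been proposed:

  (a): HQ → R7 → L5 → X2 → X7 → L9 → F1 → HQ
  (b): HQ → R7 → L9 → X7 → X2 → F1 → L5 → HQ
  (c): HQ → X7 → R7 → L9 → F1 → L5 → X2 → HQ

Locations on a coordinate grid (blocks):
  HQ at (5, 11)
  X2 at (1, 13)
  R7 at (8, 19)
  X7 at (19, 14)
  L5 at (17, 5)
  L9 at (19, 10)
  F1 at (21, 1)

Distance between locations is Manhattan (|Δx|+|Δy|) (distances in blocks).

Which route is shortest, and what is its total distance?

(a): 11 + 23 + 24 + 19 + 4 + 11 + 26 = 118
(b): 11 + 20 + 4 + 19 + 32 + 8 + 18 = 112
(c): 17 + 16 + 20 + 11 + 8 + 24 + 6 = 102

Shortest is (c), total 102 blocks.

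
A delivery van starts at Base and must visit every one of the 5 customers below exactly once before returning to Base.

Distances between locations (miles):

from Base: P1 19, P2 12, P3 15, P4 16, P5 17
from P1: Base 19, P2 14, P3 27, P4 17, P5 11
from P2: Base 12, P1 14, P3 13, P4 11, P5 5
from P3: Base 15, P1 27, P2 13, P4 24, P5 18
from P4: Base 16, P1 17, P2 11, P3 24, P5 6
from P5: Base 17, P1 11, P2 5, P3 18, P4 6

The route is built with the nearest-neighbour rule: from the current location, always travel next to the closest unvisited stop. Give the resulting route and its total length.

Base → [P2:12 / P3:15 / P4:16 / P5:17 / P1:19] → P2 (12)
P2 → [P5:5 / P4:11 / P3:13 / P1:14] → P5 (5)
P5 → [P4:6 / P1:11 / P3:18] → P4 (6)
P4 → [P1:17 / P3:24] → P1 (17)
P1 → [P3:27] → P3 (27)
Return P3→Base: 15.
Total = 12 + 5 + 6 + 17 + 27 + 15 = 82.

82 miles along Base → P2 → P5 → P4 → P1 → P3 → Base.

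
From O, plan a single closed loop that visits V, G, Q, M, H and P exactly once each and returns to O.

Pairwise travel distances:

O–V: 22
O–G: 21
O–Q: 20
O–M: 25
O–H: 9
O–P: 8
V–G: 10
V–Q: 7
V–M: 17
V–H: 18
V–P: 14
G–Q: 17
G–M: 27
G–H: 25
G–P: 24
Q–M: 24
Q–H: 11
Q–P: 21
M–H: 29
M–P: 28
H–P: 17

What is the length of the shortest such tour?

With 6 stops there are 6!/2 = 360 distinct round trips (a route and its reverse cost the same).
O-V-G-Q-M-H-P-O: 22+10+17+24+29+17+8 = 127
O-V-G-Q-M-P-H-O: 22+10+17+24+28+17+9 = 127
O-V-G-Q-H-M-P-O: 22+10+17+11+29+28+8 = 125
O-V-G-Q-H-P-M-O: 22+10+17+11+17+28+25 = 130
O-V-G-Q-P-M-H-O: 22+10+17+21+28+29+9 = 136
O-V-G-Q-P-H-M-O: 22+10+17+21+17+29+25 = 141
O-V-G-M-Q-H-P-O: 22+10+27+24+11+17+8 = 119
O-V-G-M-Q-P-H-O: 22+10+27+24+21+17+9 = 130
… (352 more)
O-H-Q-V-G-M-P-O: 9+11+7+10+27+28+8 = 100  ← best
The minimum is 100.
One optimal route: O → H → Q → V → G → M → P → O (or its reverse).

100 — the shortest possible round trip.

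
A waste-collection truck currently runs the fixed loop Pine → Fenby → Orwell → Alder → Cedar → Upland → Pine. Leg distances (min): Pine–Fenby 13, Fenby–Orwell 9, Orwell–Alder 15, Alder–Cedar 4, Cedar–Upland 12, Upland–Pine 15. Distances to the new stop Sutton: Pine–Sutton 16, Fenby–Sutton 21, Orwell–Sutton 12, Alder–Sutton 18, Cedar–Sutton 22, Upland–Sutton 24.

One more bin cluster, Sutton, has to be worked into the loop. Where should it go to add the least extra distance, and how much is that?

+15 min — insert Sutton between Orwell and Alder.

Insertion cost between consecutive stops i–j is d(i,Sutton) + d(Sutton,j) − d(i,j):
  between Pine and Fenby: 16 + 21 − 13 = 24
  between Fenby and Orwell: 21 + 12 − 9 = 24
  between Orwell and Alder: 12 + 18 − 15 = 15
  between Alder and Cedar: 18 + 22 − 4 = 36
  between Cedar and Upland: 22 + 24 − 12 = 34
  between Upland and Pine: 24 + 16 − 15 = 25
Cheapest insertion is between Orwell and Alder, adding 15.
New total = 68 + 15 = 83.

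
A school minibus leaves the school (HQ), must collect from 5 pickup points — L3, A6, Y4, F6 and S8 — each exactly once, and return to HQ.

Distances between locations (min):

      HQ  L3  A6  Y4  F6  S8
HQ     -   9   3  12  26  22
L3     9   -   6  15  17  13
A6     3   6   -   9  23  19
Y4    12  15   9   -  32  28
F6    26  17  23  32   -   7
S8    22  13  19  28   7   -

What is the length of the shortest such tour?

There are 60 distinct closed tours to check (reversals are equivalent).
HQ-L3-A6-Y4-F6-S8-HQ: 9+6+9+32+7+22 = 85
HQ-L3-A6-Y4-S8-F6-HQ: 9+6+9+28+7+26 = 85
HQ-L3-A6-F6-Y4-S8-HQ: 9+6+23+32+28+22 = 120
HQ-L3-A6-F6-S8-Y4-HQ: 9+6+23+7+28+12 = 85
HQ-L3-A6-S8-Y4-F6-HQ: 9+6+19+28+32+26 = 120
HQ-L3-A6-S8-F6-Y4-HQ: 9+6+19+7+32+12 = 85
HQ-L3-Y4-A6-F6-S8-HQ: 9+15+9+23+7+22 = 85
HQ-L3-Y4-A6-S8-F6-HQ: 9+15+9+19+7+26 = 85
HQ-L3-Y4-F6-A6-S8-HQ: 9+15+32+23+19+22 = 120
HQ-L3-Y4-F6-S8-A6-HQ: 9+15+32+7+19+3 = 85
HQ-L3-Y4-S8-A6-F6-HQ: 9+15+28+19+23+26 = 120
HQ-L3-Y4-S8-F6-A6-HQ: 9+15+28+7+23+3 = 85
HQ-L3-F6-A6-Y4-S8-HQ: 9+17+23+9+28+22 = 108
HQ-L3-F6-A6-S8-Y4-HQ: 9+17+23+19+28+12 = 108
… (46 more)
HQ-L3-F6-S8-A6-Y4-HQ: 9+17+7+19+9+12 = 73  ← best
The minimum is 73.
One optimal route: HQ → L3 → F6 → S8 → A6 → Y4 → HQ (or its reverse).

Minimum total distance: 73 min.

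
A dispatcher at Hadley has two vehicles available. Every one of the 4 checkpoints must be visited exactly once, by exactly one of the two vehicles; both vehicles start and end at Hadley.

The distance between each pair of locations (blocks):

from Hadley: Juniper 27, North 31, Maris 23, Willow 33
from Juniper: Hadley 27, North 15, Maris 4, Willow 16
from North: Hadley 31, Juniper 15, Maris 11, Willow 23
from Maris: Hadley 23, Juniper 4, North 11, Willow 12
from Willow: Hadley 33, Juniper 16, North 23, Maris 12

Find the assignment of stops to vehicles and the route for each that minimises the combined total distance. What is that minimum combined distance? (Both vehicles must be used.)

Try each way of splitting the stops between the two vehicles (each non-empty) and, for each split, find the best tour for each vehicle:
  {Juniper} + {North, Maris, Willow}: 54 + 87 = 141
  {North} + {Juniper, Maris, Willow}: 62 + 76 = 138
  {Juniper, North} + {Maris, Willow}: 73 + 68 = 141
  {Maris} + {Juniper, North, Willow}: 46 + 95 = 141
  {Juniper, Maris} + {North, Willow}: 54 + 87 = 141
  {North, Maris} + {Juniper, Willow}: 65 + 76 = 141
  … (7 splits in total)
Best: vehicle 1 Hadley → North → Hadley = 62; vehicle 2 Hadley → Juniper → Maris → Willow → Hadley = 76; combined 138.

138 blocks — the smallest possible combined total.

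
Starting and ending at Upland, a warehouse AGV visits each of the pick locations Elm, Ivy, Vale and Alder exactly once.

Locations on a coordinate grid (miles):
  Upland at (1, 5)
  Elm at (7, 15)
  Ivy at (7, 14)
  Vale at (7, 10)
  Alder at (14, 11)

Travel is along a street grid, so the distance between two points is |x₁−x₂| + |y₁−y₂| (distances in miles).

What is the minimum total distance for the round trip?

46 miles — the shortest possible round trip.

Upland-Elm-Ivy-Vale-Alder-Upland: 16+1+4+8+19 = 48
Upland-Elm-Ivy-Alder-Vale-Upland: 16+1+10+8+11 = 46
Upland-Elm-Vale-Ivy-Alder-Upland: 16+5+4+10+19 = 54
Upland-Elm-Vale-Alder-Ivy-Upland: 16+5+8+10+15 = 54
Upland-Elm-Alder-Ivy-Vale-Upland: 16+11+10+4+11 = 52
Upland-Elm-Alder-Vale-Ivy-Upland: 16+11+8+4+15 = 54
Upland-Ivy-Elm-Vale-Alder-Upland: 15+1+5+8+19 = 48
Upland-Ivy-Elm-Alder-Vale-Upland: 15+1+11+8+11 = 46
Upland-Ivy-Vale-Elm-Alder-Upland: 15+4+5+11+19 = 54
Upland-Ivy-Alder-Elm-Vale-Upland: 15+10+11+5+11 = 52
Upland-Vale-Elm-Ivy-Alder-Upland: 11+5+1+10+19 = 46
Upland-Vale-Ivy-Elm-Alder-Upland: 11+4+1+11+19 = 46
The minimum is 46.
One optimal route: Upland → Elm → Ivy → Alder → Vale → Upland (or its reverse).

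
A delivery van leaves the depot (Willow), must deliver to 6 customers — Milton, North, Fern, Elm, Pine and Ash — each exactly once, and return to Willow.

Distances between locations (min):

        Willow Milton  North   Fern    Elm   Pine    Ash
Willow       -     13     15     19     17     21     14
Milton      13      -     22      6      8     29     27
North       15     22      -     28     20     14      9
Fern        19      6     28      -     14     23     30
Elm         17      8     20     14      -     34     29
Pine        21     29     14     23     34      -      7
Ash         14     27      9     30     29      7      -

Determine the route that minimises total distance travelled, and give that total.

Minimum total distance: 85 min.

With 6 stops there are 6!/2 = 360 distinct round trips (a route and its reverse cost the same).
Willow → Milton → North → Fern → Elm → Pine → Ash → Willow: 13+22+28+14+34+7+14 = 132
Willow → Milton → North → Fern → Elm → Ash → Pine → Willow: 13+22+28+14+29+7+21 = 134
Willow → Milton → North → Fern → Pine → Elm → Ash → Willow: 13+22+28+23+34+29+14 = 163
Willow → Milton → North → Fern → Pine → Ash → Elm → Willow: 13+22+28+23+7+29+17 = 139
Willow → Milton → North → Fern → Ash → Elm → Pine → Willow: 13+22+28+30+29+34+21 = 177
Willow → Milton → North → Fern → Ash → Pine → Elm → Willow: 13+22+28+30+7+34+17 = 151
Willow → Milton → North → Elm → Fern → Pine → Ash → Willow: 13+22+20+14+23+7+14 = 113
Willow → Milton → North → Elm → Fern → Ash → Pine → Willow: 13+22+20+14+30+7+21 = 127
… (352 more)
Willow → North → Ash → Pine → Fern → Milton → Elm → Willow: 15+9+7+23+6+8+17 = 85  ← best
The minimum is 85.
One optimal route: Willow → North → Ash → Pine → Fern → Milton → Elm → Willow (or its reverse).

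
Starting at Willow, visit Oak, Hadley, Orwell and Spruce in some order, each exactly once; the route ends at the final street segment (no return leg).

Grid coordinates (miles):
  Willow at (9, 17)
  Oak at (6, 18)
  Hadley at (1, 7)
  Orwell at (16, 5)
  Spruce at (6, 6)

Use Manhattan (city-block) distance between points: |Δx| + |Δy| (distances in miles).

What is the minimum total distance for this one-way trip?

Minimum one-way distance = 37 miles.

There are 4! = 24 possible orderings.
Willow → Oak → Hadley → Orwell → Spruce: 4+16+17+11 = 48
Willow → Oak → Hadley → Spruce → Orwell: 4+16+6+11 = 37
Willow → Oak → Orwell → Hadley → Spruce: 4+23+17+6 = 50
Willow → Oak → Orwell → Spruce → Hadley: 4+23+11+6 = 44
Willow → Oak → Spruce → Hadley → Orwell: 4+12+6+17 = 39
Willow → Oak → Spruce → Orwell → Hadley: 4+12+11+17 = 44
Willow → Hadley → Oak → Orwell → Spruce: 18+16+23+11 = 68
Willow → Hadley → Oak → Spruce → Orwell: 18+16+12+11 = 57
Willow → Hadley → Orwell → Oak → Spruce: 18+17+23+12 = 70
Willow → Hadley → Orwell → Spruce → Oak: 18+17+11+12 = 58
Willow → Hadley → Spruce → Oak → Orwell: 18+6+12+23 = 59
Willow → Hadley → Spruce → Orwell → Oak: 18+6+11+23 = 58
Willow → Orwell → Oak → Hadley → Spruce: 19+23+16+6 = 64
Willow → Orwell → Oak → Spruce → Hadley: 19+23+12+6 = 60
… (10 more)
The minimum is 37.
One shortest path: Willow → Oak → Hadley → Spruce → Orwell.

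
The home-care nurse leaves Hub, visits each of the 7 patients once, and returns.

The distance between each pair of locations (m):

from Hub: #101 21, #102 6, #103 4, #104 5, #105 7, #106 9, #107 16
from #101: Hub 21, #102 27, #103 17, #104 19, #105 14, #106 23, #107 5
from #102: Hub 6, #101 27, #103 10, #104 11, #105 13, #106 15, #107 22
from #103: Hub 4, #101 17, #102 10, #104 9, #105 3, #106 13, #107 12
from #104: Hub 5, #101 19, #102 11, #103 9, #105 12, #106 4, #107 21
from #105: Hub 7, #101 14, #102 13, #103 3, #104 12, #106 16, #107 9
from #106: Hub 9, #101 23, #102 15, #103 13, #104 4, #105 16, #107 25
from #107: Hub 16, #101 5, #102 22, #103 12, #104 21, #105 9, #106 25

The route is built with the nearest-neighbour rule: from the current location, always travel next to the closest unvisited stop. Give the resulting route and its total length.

Hub → [#103:4 / #104:5 / #102:6 / #105:7 / #106:9 / #107:16 / #101:21] → #103 (4)
#103 → [#105:3 / #104:9 / #102:10 / #107:12 / #106:13 / #101:17] → #105 (3)
#105 → [#107:9 / #104:12 / #102:13 / #101:14 / #106:16] → #107 (9)
#107 → [#101:5 / #104:21 / #102:22 / #106:25] → #101 (5)
#101 → [#104:19 / #106:23 / #102:27] → #104 (19)
#104 → [#106:4 / #102:11] → #106 (4)
#106 → [#102:15] → #102 (15)
Return #102→Hub: 6.
Total = 4 + 3 + 9 + 5 + 19 + 4 + 15 + 6 = 65.

65 m along Hub → #103 → #105 → #107 → #101 → #104 → #106 → #102 → Hub.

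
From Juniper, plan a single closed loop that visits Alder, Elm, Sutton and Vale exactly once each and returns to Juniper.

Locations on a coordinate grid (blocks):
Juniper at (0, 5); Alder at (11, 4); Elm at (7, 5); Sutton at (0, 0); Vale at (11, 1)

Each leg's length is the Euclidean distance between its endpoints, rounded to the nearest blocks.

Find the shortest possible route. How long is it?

Juniper → Alder → Elm → Sutton → Vale → Juniper: 11+4+9+11+12 = 47
Juniper → Alder → Elm → Vale → Sutton → Juniper: 11+4+6+11+5 = 37
Juniper → Alder → Sutton → Elm → Vale → Juniper: 11+12+9+6+12 = 50
Juniper → Alder → Sutton → Vale → Elm → Juniper: 11+12+11+6+7 = 47
Juniper → Alder → Vale → Elm → Sutton → Juniper: 11+3+6+9+5 = 34
Juniper → Alder → Vale → Sutton → Elm → Juniper: 11+3+11+9+7 = 41
Juniper → Elm → Alder → Sutton → Vale → Juniper: 7+4+12+11+12 = 46
Juniper → Elm → Alder → Vale → Sutton → Juniper: 7+4+3+11+5 = 30
Juniper → Elm → Sutton → Alder → Vale → Juniper: 7+9+12+3+12 = 43
Juniper → Elm → Vale → Alder → Sutton → Juniper: 7+6+3+12+5 = 33
Juniper → Sutton → Alder → Elm → Vale → Juniper: 5+12+4+6+12 = 39
Juniper → Sutton → Elm → Alder → Vale → Juniper: 5+9+4+3+12 = 33
The minimum is 30.
One optimal route: Juniper → Elm → Alder → Vale → Sutton → Juniper (or its reverse).

Shortest round trip = 30 blocks.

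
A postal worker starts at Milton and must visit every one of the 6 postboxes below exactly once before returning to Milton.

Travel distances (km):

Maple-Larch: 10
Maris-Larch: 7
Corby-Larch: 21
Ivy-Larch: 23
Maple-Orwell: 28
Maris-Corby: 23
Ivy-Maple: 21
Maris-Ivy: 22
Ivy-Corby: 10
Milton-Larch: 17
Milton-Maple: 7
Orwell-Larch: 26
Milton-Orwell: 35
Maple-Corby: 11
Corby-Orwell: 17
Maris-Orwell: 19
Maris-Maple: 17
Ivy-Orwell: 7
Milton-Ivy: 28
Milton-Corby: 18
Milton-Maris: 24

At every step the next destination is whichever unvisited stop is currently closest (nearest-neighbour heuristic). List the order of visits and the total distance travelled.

78 km along Milton → Maple → Larch → Maris → Orwell → Ivy → Corby → Milton.

From Milton: distances to unvisited — Maple=7, Larch=17, Corby=18, Maris=24, Ivy=28, Orwell=35. Nearest is Maple (7).
From Maple: distances to unvisited — Larch=10, Corby=11, Maris=17, Ivy=21, Orwell=28. Nearest is Larch (10).
From Larch: distances to unvisited — Maris=7, Corby=21, Ivy=23, Orwell=26. Nearest is Maris (7).
From Maris: distances to unvisited — Orwell=19, Ivy=22, Corby=23. Nearest is Orwell (19).
From Orwell: distances to unvisited — Ivy=7, Corby=17. Nearest is Ivy (7).
From Ivy: distances to unvisited — Corby=10. Nearest is Corby (10).
Return Corby→Milton: 18.
Total = 7 + 10 + 7 + 19 + 7 + 10 + 18 = 78.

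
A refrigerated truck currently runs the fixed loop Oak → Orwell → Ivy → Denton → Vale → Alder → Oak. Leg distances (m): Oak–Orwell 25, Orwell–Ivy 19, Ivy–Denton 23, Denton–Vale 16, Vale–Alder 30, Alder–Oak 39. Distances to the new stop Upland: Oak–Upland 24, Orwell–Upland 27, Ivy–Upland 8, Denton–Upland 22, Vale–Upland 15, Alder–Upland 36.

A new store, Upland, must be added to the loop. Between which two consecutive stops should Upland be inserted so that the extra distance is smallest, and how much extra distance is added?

Insertion cost between consecutive stops i–j is d(i,Upland) + d(Upland,j) − d(i,j):
  between Oak and Orwell: 24 + 27 − 25 = 26
  between Orwell and Ivy: 27 + 8 − 19 = 16
  between Ivy and Denton: 8 + 22 − 23 = 7
  between Denton and Vale: 22 + 15 − 16 = 21
  between Vale and Alder: 15 + 36 − 30 = 21
  between Alder and Oak: 36 + 24 − 39 = 21
Cheapest insertion is between Ivy and Denton, adding 7.
New total = 152 + 7 = 159.

Adding 7 m by placing Upland on the Ivy–Denton leg.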